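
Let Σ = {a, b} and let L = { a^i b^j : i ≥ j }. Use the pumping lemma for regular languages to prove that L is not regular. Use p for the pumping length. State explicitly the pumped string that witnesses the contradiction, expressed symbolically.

Assume L is regular. Let p be the pumping length given by the pumping lemma.
Choose w = a^p b^p ∈ L, with |w| = 2p ≥ p.
The pumping lemma gives a decomposition w = xyz where |xy| ≤ p and |y| ≥ 1.
Since the first p symbols of w are all a's and |xy| ≤ p, y lies entirely in the leading a-block: y = a^k for some k with 1 ≤ k ≤ p.
Consider xy^0z = xz = a^{p-k} b^p. Since k ≥ 1, the a-count p-k is less than p, so i ≥ j fails; thus xz ∉ L.
This contradicts the pumping lemma, so L is not regular.

a^{p-k} b^p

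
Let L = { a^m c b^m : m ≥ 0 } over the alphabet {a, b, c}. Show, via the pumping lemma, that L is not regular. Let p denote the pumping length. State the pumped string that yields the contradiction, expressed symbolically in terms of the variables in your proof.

Suppose for contradiction that L is regular, and let p be the pumping length.
Take w = a^p c b^p ∈ L with |w| = 2p+1 ≥ p.
By the pumping lemma, w = xyz with |xy| ≤ p and y is nonempty.
Because |xy| ≤ p and w begins with p copies of a, we have y = a^k with 1 ≤ k ≤ p.
Pump with i = 2: xy^2z = a^{p+k} c b^p, which would require p+k = p. But k ≥ 1, so xy^2z ∉ L.
This contradicts the pumping lemma, so L is not regular.

a^{p+k} c b^p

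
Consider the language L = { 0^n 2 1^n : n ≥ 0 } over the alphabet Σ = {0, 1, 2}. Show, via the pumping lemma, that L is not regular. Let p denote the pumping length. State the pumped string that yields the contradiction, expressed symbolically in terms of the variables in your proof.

0^{p+k} 2 1^p

Assume L is regular; let p be its pumping constant.
Take w = 0^p 2 1^p ∈ L with |w| = 2p+1 ≥ p.
Write w = xyz as guaranteed by the lemma, with |xy| ≤ p and |y| > 0.
Since the first p symbols of w are all 0's and |xy| ≤ p, y lies entirely in the leading 0-block: y = 0^k for some k with 1 ≤ k ≤ p.
Pump with i = 2: xy^2z = 0^{p+k} 2 1^p, which would require p+k = p. But k ≥ 1, so xy^2z ∉ L.
This is a contradiction; hence L is not regular.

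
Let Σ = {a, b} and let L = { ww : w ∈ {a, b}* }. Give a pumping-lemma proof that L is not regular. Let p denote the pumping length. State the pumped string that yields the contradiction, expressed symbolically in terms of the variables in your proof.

Suppose for contradiction that L is regular, and let p be the pumping length.
Take w = a^p b^p a^p b^p = uu where u = a^pb^p; then w ∈ L and |w| = 4p ≥ p.
Write w = xyz as guaranteed by the lemma, with |xy| ≤ p and |y| > 0.
Since the first p symbols of w are all a's and |xy| ≤ p, y lies entirely in the leading a-block: y = a^k for some k with 1 ≤ k ≤ p.
Pump with i = 2: xy^2z = a^{p+k} b^p a^p b^p, of length 4p+k. Suppose this equals vv. The string starts with a and ends with b, so v does too; thus the boundary between the two copies of v is a b→a transition. There is exactly one such transition, at position 2p+k, so |v| = 2p+k and |vv| = 4p+2k ≠ 4p+k since k ≥ 1. So xy^2z ∉ L.
Contradiction. Therefore L is not regular.

a^{p+k} b^p a^p b^p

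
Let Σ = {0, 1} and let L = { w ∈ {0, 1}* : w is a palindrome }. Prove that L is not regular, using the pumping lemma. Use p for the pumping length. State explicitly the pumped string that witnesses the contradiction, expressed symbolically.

Suppose for contradiction that L is regular, and let p be the pumping length.
Take w = 0^p 1 0^p, a palindrome of length 2p+1 ≥ p.
By the pumping lemma, w = xyz with |xy| ≤ p and |y| ≥ 1.
The first p characters of w are 0's, so xy (and hence y) consists only of 0's. Write y = 0^k, 1 ≤ k ≤ p.
Pump with i = 2: xy^2z = 0^{p+k} 1 0^p. Its reverse is 0^p 1 0^{p+k}, which differs from xy^2z since k ≥ 1. So xy^2z is not a palindrome and xy^2z ∉ L.
Contradiction. Therefore L is not regular.

0^{p+k} 1 0^p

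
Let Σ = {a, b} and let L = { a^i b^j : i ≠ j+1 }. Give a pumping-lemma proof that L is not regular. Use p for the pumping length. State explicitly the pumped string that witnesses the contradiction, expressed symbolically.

a^{p+p!} b^{p+p!-1}

Suppose for contradiction that L is regular, and let p be the pumping length.
Choose w = a^p b^{p+p!-1}. Since p ≠ (p+p!-1)+1 = p+p!, w ∈ L; and |w| ≥ p.
By the pumping lemma, w = xyz with |xy| ≤ p and |y| ≥ 1.
Because |xy| ≤ p and w begins with p copies of a, we have y = a^k with 1 ≤ k ≤ p.
Since 1 ≤ k ≤ p, k divides p!; set t = 1 + p!/k. Then xy^t z has p + (p!/k)·k = p + p! copies of a. Now the a-count is p+p! and (b-count)+1 = (p+p!-1)+1 = p+p!, so i ≠ j+1 fails. So xy^t z = a^{p+p!} b^{p+p!-1} ∉ L.
This is a contradiction; hence L is not regular.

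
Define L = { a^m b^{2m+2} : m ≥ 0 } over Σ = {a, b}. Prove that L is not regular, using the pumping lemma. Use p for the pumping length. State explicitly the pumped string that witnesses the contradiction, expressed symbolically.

a^{p+k} b^{2p+2}

Suppose for contradiction that L is regular, and let p be the pumping length.
Take w = a^p b^{2p+2}. Then w ∈ L and |w| = 3p+2 ≥ p.
By the pumping lemma, w = xyz with |xy| ≤ p and |y| ≥ 1.
The first p characters of w are a's, so xy (and hence y) consists only of a's. Write y = a^k, 1 ≤ k ≤ p.
Pump with i = 2: xy^2z = a^{p+k} b^{2p+2}. For this to lie in L we would need 2p+2 = 2(p+k)+2, which forces k = 0. But k ≥ 1, so xy^2z ∉ L.
This contradicts the pumping lemma, so L is not regular.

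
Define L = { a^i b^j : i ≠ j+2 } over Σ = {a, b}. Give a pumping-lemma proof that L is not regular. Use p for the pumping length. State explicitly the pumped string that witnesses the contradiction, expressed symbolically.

Assume L is regular; let p be its pumping constant.
Choose w = a^p b^{p+p!-2}. Since p ≠ (p+p!-2)+2 = p+p!, w ∈ L; and |w| ≥ p.
The pumping lemma gives a decomposition w = xyz where |xy| ≤ p and |y| ≥ 1.
Because |xy| ≤ p and w begins with p copies of a, we have y = a^k with 1 ≤ k ≤ p.
Since 1 ≤ k ≤ p, k divides p!; set t = 1 + p!/k. Then xy^t z has p + (p!/k)·k = p + p! copies of a. Now the a-count is p+p! and (b-count)+2 = (p+p!-2)+2 = p+p!, so i ≠ j+2 fails. So xy^t z = a^{p+p!} b^{p+p!-2} ∉ L.
This contradicts the pumping lemma, so L is not regular.

a^{p+p!} b^{p+p!-2}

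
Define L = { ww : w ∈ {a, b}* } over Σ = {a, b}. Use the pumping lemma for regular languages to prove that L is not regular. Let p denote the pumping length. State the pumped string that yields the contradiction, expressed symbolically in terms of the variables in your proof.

a^{p+k} b^p a^p b^p

Assume L is regular. Let p be the pumping length given by the pumping lemma.
Take w = a^p b^p a^p b^p = uu where u = a^pb^p; then w ∈ L and |w| = 4p ≥ p.
Write w = xyz as guaranteed by the lemma, with |xy| ≤ p and y is nonempty.
The first p characters of w are a's, so xy (and hence y) consists only of a's. Write y = a^k, 1 ≤ k ≤ p.
Pump with i = 2: xy^2z = a^{p+k} b^p a^p b^p, of length 4p+k. Suppose this equals vv. The string starts with a and ends with b, so v does too; thus the boundary between the two copies of v is a b→a transition. There is exactly one such transition, at position 2p+k, so |v| = 2p+k and |vv| = 4p+2k ≠ 4p+k since k ≥ 1. So xy^2z ∉ L.
This contradicts the pumping lemma, so L is not regular.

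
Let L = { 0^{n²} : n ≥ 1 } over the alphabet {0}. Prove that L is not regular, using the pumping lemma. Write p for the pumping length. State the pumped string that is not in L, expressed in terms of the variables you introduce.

Suppose for contradiction that L is regular, and let p be the pumping length.
Take w = 0^{p²} ∈ L with |w| = p² ≥ p.
By the pumping lemma, w = xyz with |xy| ≤ p and |y| > 0.
Then y = 0^k for some k with 1 ≤ k ≤ p.
Pump with i = 2: xy^2z = 0^{p²+k}. Since 1 ≤ k ≤ p, p² < p²+k ≤ p²+p < (p+1)², so p²+k lies strictly between consecutive squares and is not a perfect square. So xy^2z ∉ L.
Contradiction. Therefore L is not regular.

0^{p²+k}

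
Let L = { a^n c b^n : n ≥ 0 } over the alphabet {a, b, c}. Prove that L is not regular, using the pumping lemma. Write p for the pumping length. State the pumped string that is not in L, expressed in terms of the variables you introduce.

a^{p+k} c b^p

Assume L is regular; let p be its pumping constant.
Take w = a^p c b^p ∈ L with |w| = 2p+1 ≥ p.
The pumping lemma gives a decomposition w = xyz where |xy| ≤ p and |y| ≥ 1.
The first p characters of w are a's, so xy (and hence y) consists only of a's. Write y = a^k, 1 ≤ k ≤ p.
Pump with i = 2: xy^2z = a^{p+k} c b^p, which would require p+k = p. But k ≥ 1, so xy^2z ∉ L.
This contradicts the pumping lemma, so L is not regular.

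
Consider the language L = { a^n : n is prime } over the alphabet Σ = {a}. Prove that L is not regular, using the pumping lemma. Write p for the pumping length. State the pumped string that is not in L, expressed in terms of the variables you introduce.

Toward a contradiction, assume L is regular with pumping length p.
Let q be a prime with q ≥ p+2 (infinitely many primes exist), and take w = a^q ∈ L with |w| = q ≥ p.
Write w = xyz as guaranteed by the lemma, with |xy| ≤ p and y is nonempty.
Then y = a^k for some k with 1 ≤ k ≤ p.
Since 1 ≤ k ≤ p, |xz| = q-k. Pump with i = q+1: |xy^{q+1}z| = (q-k)+(q+1)k = q+qk = q(1+k), which is composite (both factors ≥ 2). So xy^{q+1}z = a^{q(1+k)} ∉ L.
This is a contradiction; hence L is not regular.

a^{q(1+k)}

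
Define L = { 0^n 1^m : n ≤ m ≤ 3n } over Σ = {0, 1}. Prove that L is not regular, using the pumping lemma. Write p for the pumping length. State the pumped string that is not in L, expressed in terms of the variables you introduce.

0^{p+k} 1^p

Suppose for contradiction that L is regular, and let p be the pumping length.
Take w = 0^p 1^p ∈ L (since p ≤ p ≤ 3p), with |w| = 2p ≥ p.
Write w = xyz as guaranteed by the lemma, with |xy| ≤ p and |y| ≥ 1.
Since the first p symbols of w are all 0's and |xy| ≤ p, y lies entirely in the leading 0-block: y = 0^k for some k with 1 ≤ k ≤ p.
Pump with i = 2: xy^2z = 0^{p+k} 1^p. Now n = p+k > p = m, so the condition n ≤ m fails. Thus xy^2z ∉ L.
Contradiction. Therefore L is not regular.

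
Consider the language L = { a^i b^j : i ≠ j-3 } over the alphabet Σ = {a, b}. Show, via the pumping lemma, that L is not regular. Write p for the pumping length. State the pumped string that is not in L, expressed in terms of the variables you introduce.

Suppose for contradiction that L is regular, and let p be the pumping length.
Choose w = a^p b^{p+p!+3}. Since p ≠ (p+p!+3)-3 = p+p!, w ∈ L; and |w| ≥ p.
By the pumping lemma, w = xyz with |xy| ≤ p and y is nonempty.
Because |xy| ≤ p and w begins with p copies of a, we have y = a^k with 1 ≤ k ≤ p.
Since 1 ≤ k ≤ p, k divides p!; set t = 1 + p!/k. Then xy^t z has p + (p!/k)·k = p + p! copies of a. Now the a-count is p+p! and (b-count)-3 = (p+p!+3)-3 = p+p!, so i ≠ j-3 fails. So xy^t z = a^{p+p!} b^{p+p!+3} ∉ L.
Contradiction. Therefore L is not regular.

a^{p+p!} b^{p+p!+3}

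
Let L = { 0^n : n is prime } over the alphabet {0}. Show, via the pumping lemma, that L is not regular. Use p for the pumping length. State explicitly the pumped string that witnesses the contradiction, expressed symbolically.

Assume L is regular; let p be its pumping constant.
Let q be a prime with q ≥ p+2 (infinitely many primes exist), and take w = 0^q ∈ L with |w| = q ≥ p.
By the pumping lemma, w = xyz with |xy| ≤ p and y is nonempty.
Then y = 0^k for some k with 1 ≤ k ≤ p.
Since 1 ≤ k ≤ p, |xz| = q-k. Pump with i = q+1: |xy^{q+1}z| = (q-k)+(q+1)k = q+qk = q(1+k), which is composite (both factors ≥ 2). So xy^{q+1}z = 0^{q(1+k)} ∉ L.
This contradicts the pumping lemma, so L is not regular.

0^{q(1+k)}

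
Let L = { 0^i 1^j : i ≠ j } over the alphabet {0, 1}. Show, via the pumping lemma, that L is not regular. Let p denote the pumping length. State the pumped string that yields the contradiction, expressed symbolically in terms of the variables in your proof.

0^{p+p!} 1^{p+p!}

Toward a contradiction, assume L is regular with pumping length p.
Choose w = 0^p 1^{p+p!}. Since p ≠ p+p!, w ∈ L; and |w| ≥ p.
Write w = xyz as guaranteed by the lemma, with |xy| ≤ p and y is nonempty.
The first p characters of w are 0's, so xy (and hence y) consists only of 0's. Write y = 0^k, 1 ≤ k ≤ p.
Since 1 ≤ k ≤ p, k divides p!; set t = 1 + p!/k. Then xy^t z has p + (p!/k)·k = p + p! copies of 0. Now the 0-count equals the 1-count, so i ≠ j fails. So xy^t z = 0^{p+p!} 1^{p+p!} ∉ L.
Contradiction. Therefore L is not regular.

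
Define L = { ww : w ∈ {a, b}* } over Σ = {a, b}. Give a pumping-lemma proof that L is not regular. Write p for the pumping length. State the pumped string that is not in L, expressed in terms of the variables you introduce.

a^{p+k} b^p a^p b^p

Toward a contradiction, assume L is regular with pumping length p.
Take w = a^p b^p a^p b^p = uu where u = a^pb^p; then w ∈ L and |w| = 4p ≥ p.
The pumping lemma gives a decomposition w = xyz where |xy| ≤ p and |y| ≥ 1.
Since the first p symbols of w are all a's and |xy| ≤ p, y lies entirely in the leading a-block: y = a^k for some k with 1 ≤ k ≤ p.
Pump with i = 2: xy^2z = a^{p+k} b^p a^p b^p, of length 4p+k. Suppose this equals vv. The string starts with a and ends with b, so v does too; thus the boundary between the two copies of v is a b→a transition. There is exactly one such transition, at position 2p+k, so |v| = 2p+k and |vv| = 4p+2k ≠ 4p+k since k ≥ 1. So xy^2z ∉ L.
This contradicts the pumping lemma, so L is not regular.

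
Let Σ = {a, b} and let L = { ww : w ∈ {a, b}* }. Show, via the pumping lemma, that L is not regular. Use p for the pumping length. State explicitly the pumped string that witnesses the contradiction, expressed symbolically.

a^{p+k} b^p a^p b^p

Assume L is regular. Let p be the pumping length given by the pumping lemma.
Take w = a^p b^p a^p b^p = uu where u = a^pb^p; then w ∈ L and |w| = 4p ≥ p.
By the pumping lemma, w = xyz with |xy| ≤ p and y is nonempty.
Since the first p symbols of w are all a's and |xy| ≤ p, y lies entirely in the leading a-block: y = a^k for some k with 1 ≤ k ≤ p.
Pump with i = 2: xy^2z = a^{p+k} b^p a^p b^p, of length 4p+k. Suppose this equals vv. The string starts with a and ends with b, so v does too; thus the boundary between the two copies of v is a b→a transition. There is exactly one such transition, at position 2p+k, so |v| = 2p+k and |vv| = 4p+2k ≠ 4p+k since k ≥ 1. So xy^2z ∉ L.
This is a contradiction; hence L is not regular.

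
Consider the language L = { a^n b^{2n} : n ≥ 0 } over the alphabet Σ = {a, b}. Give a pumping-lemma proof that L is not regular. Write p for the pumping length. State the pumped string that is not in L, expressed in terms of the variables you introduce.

Assume L is regular; let p be its pumping constant.
Choose w = a^p b^{2p}, which is in L with |w| = 3p ≥ p.
Write w = xyz as guaranteed by the lemma, with |xy| ≤ p and |y| > 0.
Because |xy| ≤ p and w begins with p copies of a, we have y = a^k with 1 ≤ k ≤ p.
Pump with i = 2: xy^2z = a^{p+k} b^{2p}. For this to lie in L we would need 2p = 2(p+k), which forces k = 0. But k ≥ 1, so xy^2z ∉ L.
Contradiction. Therefore L is not regular.

a^{p+k} b^{2p}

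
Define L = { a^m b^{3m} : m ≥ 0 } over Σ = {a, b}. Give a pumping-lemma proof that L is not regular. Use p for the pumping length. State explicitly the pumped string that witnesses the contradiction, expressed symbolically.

Toward a contradiction, assume L is regular with pumping length p.
Let w = a^p b^{3p} ∈ L; note |w| = 4p ≥ p.
By the pumping lemma, w = xyz with |xy| ≤ p and |y| ≥ 1.
The first p characters of w are a's, so xy (and hence y) consists only of a's. Write y = a^k, 1 ≤ k ≤ p.
Pump with i = 2: xy^2z = a^{p+k} b^{3p}. For this to lie in L we would need 3p = 3(p+k), which forces k = 0. But k ≥ 1, so xy^2z ∉ L.
This contradicts the pumping lemma, so L is not regular.

a^{p+k} b^{3p}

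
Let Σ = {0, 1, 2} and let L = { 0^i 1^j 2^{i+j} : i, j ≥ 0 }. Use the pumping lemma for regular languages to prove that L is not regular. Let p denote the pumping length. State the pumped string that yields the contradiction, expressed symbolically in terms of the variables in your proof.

Suppose for contradiction that L is regular, and let p be the pumping length.
Take w = 0^p 1^p 2^{2p} ∈ L (with i=j=p, i+j=2p), |w| = 4p ≥ p.
The pumping lemma gives a decomposition w = xyz where |xy| ≤ p and |y| ≥ 1.
The first p characters of w are 0's, so xy (and hence y) consists only of 0's. Write y = 0^k, 1 ≤ k ≤ p.
Consider xy^2z = 0^{p+k} 1^p 2^{2p}. Now the 0- and 1-counts sum to 2p+k, but the 2-count is 2p ≠ 2p+k. So xy^2z ∉ L.
This contradicts the pumping lemma, so L is not regular.

0^{p+k} 1^p 2^{2p}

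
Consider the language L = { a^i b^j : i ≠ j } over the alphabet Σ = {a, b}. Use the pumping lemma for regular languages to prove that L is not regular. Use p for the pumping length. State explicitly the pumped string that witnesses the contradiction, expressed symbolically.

Toward a contradiction, assume L is regular with pumping length p.
Choose w = a^p b^{p+p!}. Since p ≠ p+p!, w ∈ L; and |w| ≥ p.
By the pumping lemma, w = xyz with |xy| ≤ p and |y| ≥ 1.
The first p characters of w are a's, so xy (and hence y) consists only of a's. Write y = a^k, 1 ≤ k ≤ p.
Since 1 ≤ k ≤ p, k divides p!; set t = 1 + p!/k. Then xy^t z has p + (p!/k)·k = p + p! copies of a. Now the a-count equals the b-count, so i ≠ j fails. So xy^t z = a^{p+p!} b^{p+p!} ∉ L.
Contradiction. Therefore L is not regular.

a^{p+p!} b^{p+p!}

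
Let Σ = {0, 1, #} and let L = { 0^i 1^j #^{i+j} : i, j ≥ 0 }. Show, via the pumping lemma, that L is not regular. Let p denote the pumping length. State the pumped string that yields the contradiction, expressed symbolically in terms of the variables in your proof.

0^{p+k} 1^p #^{2p}

Toward a contradiction, assume L is regular with pumping length p.
Take w = 0^p 1^p #^{2p} ∈ L (with i=j=p, i+j=2p), |w| = 4p ≥ p.
By the pumping lemma, w = xyz with |xy| ≤ p and |y| ≥ 1.
Because |xy| ≤ p and w begins with p copies of 0, we have y = 0^k with 1 ≤ k ≤ p.
Consider xy^2z = 0^{p+k} 1^p #^{2p}. Now the 0- and 1-counts sum to 2p+k, but the #-count is 2p ≠ 2p+k. So xy^2z ∉ L.
This is a contradiction; hence L is not regular.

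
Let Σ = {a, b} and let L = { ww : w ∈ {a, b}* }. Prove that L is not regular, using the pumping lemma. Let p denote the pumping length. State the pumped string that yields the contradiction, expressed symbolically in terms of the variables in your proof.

a^{p+k} b^p a^p b^p

Assume L is regular; let p be its pumping constant.
Take w = a^p b^p a^p b^p = uu where u = a^pb^p; then w ∈ L and |w| = 4p ≥ p.
By the pumping lemma, w = xyz with |xy| ≤ p and y is nonempty.
Since the first p symbols of w are all a's and |xy| ≤ p, y lies entirely in the leading a-block: y = a^k for some k with 1 ≤ k ≤ p.
Pump with i = 2: xy^2z = a^{p+k} b^p a^p b^p, of length 4p+k. Suppose this equals vv. The string starts with a and ends with b, so v does too; thus the boundary between the two copies of v is a b→a transition. There is exactly one such transition, at position 2p+k, so |v| = 2p+k and |vv| = 4p+2k ≠ 4p+k since k ≥ 1. So xy^2z ∉ L.
This is a contradiction; hence L is not regular.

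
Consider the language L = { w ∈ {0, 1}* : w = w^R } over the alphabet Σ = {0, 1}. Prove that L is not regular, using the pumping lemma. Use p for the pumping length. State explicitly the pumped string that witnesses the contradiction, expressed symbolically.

Assume L is regular. Let p be the pumping length given by the pumping lemma.
Take w = 0^p 1 0^p, a palindrome of length 2p+1 ≥ p.
The pumping lemma gives a decomposition w = xyz where |xy| ≤ p and y is nonempty.
Because |xy| ≤ p and w begins with p copies of 0, we have y = 0^k with 1 ≤ k ≤ p.
Pump with i = 2: xy^2z = 0^{p+k} 1 0^p. Its reverse is 0^p 1 0^{p+k}, which differs from xy^2z since k ≥ 1. So xy^2z is not a palindrome and xy^2z ∉ L.
This is a contradiction; hence L is not regular.

0^{p+k} 1 0^p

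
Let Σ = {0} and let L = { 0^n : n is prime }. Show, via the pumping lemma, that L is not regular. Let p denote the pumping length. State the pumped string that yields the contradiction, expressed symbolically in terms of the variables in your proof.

Assume L is regular. Let p be the pumping length given by the pumping lemma.
Let q be a prime with q ≥ p+2 (infinitely many primes exist), and take w = 0^q ∈ L with |w| = q ≥ p.
By the pumping lemma, w = xyz with |xy| ≤ p and y is nonempty.
Then y = 0^k for some k with 1 ≤ k ≤ p.
Since 1 ≤ k ≤ p, |xz| = q-k. Pump with i = q+1: |xy^{q+1}z| = (q-k)+(q+1)k = q+qk = q(1+k), which is composite (both factors ≥ 2). So xy^{q+1}z = 0^{q(1+k)} ∉ L.
This contradicts the pumping lemma, so L is not regular.

0^{q(1+k)}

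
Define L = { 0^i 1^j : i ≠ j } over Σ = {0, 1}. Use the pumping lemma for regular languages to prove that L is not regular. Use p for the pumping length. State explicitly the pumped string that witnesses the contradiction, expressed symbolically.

0^{p+p!} 1^{p+p!}

Assume L is regular. Let p be the pumping length given by the pumping lemma.
Choose w = 0^p 1^{p+p!}. Since p ≠ p+p!, w ∈ L; and |w| ≥ p.
By the pumping lemma, w = xyz with |xy| ≤ p and |y| > 0.
The first p characters of w are 0's, so xy (and hence y) consists only of 0's. Write y = 0^k, 1 ≤ k ≤ p.
Since 1 ≤ k ≤ p, k divides p!; set t = 1 + p!/k. Then xy^t z has p + (p!/k)·k = p + p! copies of 0. Now the 0-count equals the 1-count, so i ≠ j fails. So xy^t z = 0^{p+p!} 1^{p+p!} ∉ L.
This contradicts the pumping lemma, so L is not regular.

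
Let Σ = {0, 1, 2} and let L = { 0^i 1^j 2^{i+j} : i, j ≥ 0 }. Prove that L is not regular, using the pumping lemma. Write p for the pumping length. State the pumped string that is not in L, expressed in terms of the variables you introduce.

Suppose for contradiction that L is regular, and let p be the pumping length.
Take w = 0^p 1^p 2^{2p} ∈ L (with i=j=p, i+j=2p), |w| = 4p ≥ p.
Write w = xyz as guaranteed by the lemma, with |xy| ≤ p and |y| ≥ 1.
Because |xy| ≤ p and w begins with p copies of 0, we have y = 0^k with 1 ≤ k ≤ p.
Consider xy^2z = 0^{p+k} 1^p 2^{2p}. Now the 0- and 1-counts sum to 2p+k, but the 2-count is 2p ≠ 2p+k. So xy^2z ∉ L.
This contradicts the pumping lemma, so L is not regular.

0^{p+k} 1^p 2^{2p}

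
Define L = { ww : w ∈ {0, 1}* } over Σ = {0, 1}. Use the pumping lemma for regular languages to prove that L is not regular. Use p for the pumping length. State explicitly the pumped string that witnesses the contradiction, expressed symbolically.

Toward a contradiction, assume L is regular with pumping length p.
Take w = 0^p 1^p 0^p 1^p = uu where u = 0^p1^p; then w ∈ L and |w| = 4p ≥ p.
Write w = xyz as guaranteed by the lemma, with |xy| ≤ p and |y| > 0.
Since the first p symbols of w are all 0's and |xy| ≤ p, y lies entirely in the leading 0-block: y = 0^k for some k with 1 ≤ k ≤ p.
Pump with i = 2: xy^2z = 0^{p+k} 1^p 0^p 1^p, of length 4p+k. Suppose this equals vv. The string starts with 0 and ends with 1, so v does too; thus the boundary between the two copies of v is a 1→0 transition. There is exactly one such transition, at position 2p+k, so |v| = 2p+k and |vv| = 4p+2k ≠ 4p+k since k ≥ 1. So xy^2z ∉ L.
Contradiction. Therefore L is not regular.

0^{p+k} 1^p 0^p 1^p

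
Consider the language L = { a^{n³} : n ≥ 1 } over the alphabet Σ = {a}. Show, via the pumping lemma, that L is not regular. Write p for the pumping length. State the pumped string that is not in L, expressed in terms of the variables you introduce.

Suppose for contradiction that L is regular, and let p be the pumping length.
Take w = a^{p³} ∈ L with |w| = p³ ≥ p.
Write w = xyz as guaranteed by the lemma, with |xy| ≤ p and y is nonempty.
Then y = a^k for some k with 1 ≤ k ≤ p.
Pump with i = 2: xy^2z = a^{p³+k}. Since 1 ≤ k ≤ p, p³ < p³+k ≤ p³+p < p³+3p²+3p+1 = (p+1)³, so p³+k is not a perfect cube. So xy^2z ∉ L.
This contradicts the pumping lemma, so L is not regular.

a^{p³+k}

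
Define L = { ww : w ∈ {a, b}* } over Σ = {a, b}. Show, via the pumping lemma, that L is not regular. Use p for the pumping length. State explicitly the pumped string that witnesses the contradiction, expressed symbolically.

a^{p+k} b^p a^p b^p

Assume L is regular. Let p be the pumping length given by the pumping lemma.
Take w = a^p b^p a^p b^p = uu where u = a^pb^p; then w ∈ L and |w| = 4p ≥ p.
Write w = xyz as guaranteed by the lemma, with |xy| ≤ p and y is nonempty.
Because |xy| ≤ p and w begins with p copies of a, we have y = a^k with 1 ≤ k ≤ p.
Pump with i = 2: xy^2z = a^{p+k} b^p a^p b^p, of length 4p+k. Suppose this equals vv. The string starts with a and ends with b, so v does too; thus the boundary between the two copies of v is a b→a transition. There is exactly one such transition, at position 2p+k, so |v| = 2p+k and |vv| = 4p+2k ≠ 4p+k since k ≥ 1. So xy^2z ∉ L.
This contradicts the pumping lemma, so L is not regular.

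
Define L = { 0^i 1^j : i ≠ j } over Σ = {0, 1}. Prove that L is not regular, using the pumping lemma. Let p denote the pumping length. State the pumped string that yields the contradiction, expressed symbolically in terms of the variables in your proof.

0^{p+p!} 1^{p+p!}

Toward a contradiction, assume L is regular with pumping length p.
Choose w = 0^p 1^{p+p!}. Since p ≠ p+p!, w ∈ L; and |w| ≥ p.
By the pumping lemma, w = xyz with |xy| ≤ p and |y| ≥ 1.
Since the first p symbols of w are all 0's and |xy| ≤ p, y lies entirely in the leading 0-block: y = 0^k for some k with 1 ≤ k ≤ p.
Since 1 ≤ k ≤ p, k divides p!; set t = 1 + p!/k. Then xy^t z has p + (p!/k)·k = p + p! copies of 0. Now the 0-count equals the 1-count, so i ≠ j fails. So xy^t z = 0^{p+p!} 1^{p+p!} ∉ L.
Contradiction. Therefore L is not regular.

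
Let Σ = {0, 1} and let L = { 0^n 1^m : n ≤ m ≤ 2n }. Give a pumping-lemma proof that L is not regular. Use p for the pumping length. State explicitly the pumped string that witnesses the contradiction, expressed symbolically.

0^{p+k} 1^p

Assume L is regular; let p be its pumping constant.
Take w = 0^p 1^p ∈ L (since p ≤ p ≤ 2p), with |w| = 2p ≥ p.
Write w = xyz as guaranteed by the lemma, with |xy| ≤ p and y is nonempty.
The first p characters of w are 0's, so xy (and hence y) consists only of 0's. Write y = 0^k, 1 ≤ k ≤ p.
Pump with i = 2: xy^2z = 0^{p+k} 1^p. Now n = p+k > p = m, so the condition n ≤ m fails. Thus xy^2z ∉ L.
Contradiction. Therefore L is not regular.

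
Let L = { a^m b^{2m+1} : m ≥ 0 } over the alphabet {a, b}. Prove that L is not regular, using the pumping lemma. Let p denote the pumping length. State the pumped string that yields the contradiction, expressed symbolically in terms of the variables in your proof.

Suppose for contradiction that L is regular, and let p be the pumping length.
Take w = a^p b^{2p+1}. Then w ∈ L and |w| = 3p+1 ≥ p.
By the pumping lemma, w = xyz with |xy| ≤ p and |y| ≥ 1.
Because |xy| ≤ p and w begins with p copies of a, we have y = a^k with 1 ≤ k ≤ p.
Pump with i = 2: xy^2z = a^{p+k} b^{2p+1}. For this to lie in L we would need 2p+1 = 2(p+k)+1, which forces k = 0. But k ≥ 1, so xy^2z ∉ L.
This contradicts the pumping lemma, so L is not regular.

a^{p+k} b^{2p+1}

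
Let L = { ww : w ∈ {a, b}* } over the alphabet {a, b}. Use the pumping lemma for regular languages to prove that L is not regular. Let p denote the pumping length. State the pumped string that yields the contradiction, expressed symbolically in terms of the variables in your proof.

Assume L is regular. Let p be the pumping length given by the pumping lemma.
Take w = a^p b^p a^p b^p = uu where u = a^pb^p; then w ∈ L and |w| = 4p ≥ p.
By the pumping lemma, w = xyz with |xy| ≤ p and y is nonempty.
Because |xy| ≤ p and w begins with p copies of a, we have y = a^k with 1 ≤ k ≤ p.
Pump with i = 2: xy^2z = a^{p+k} b^p a^p b^p, of length 4p+k. Suppose this equals vv. The string starts with a and ends with b, so v does too; thus the boundary between the two copies of v is a b→a transition. There is exactly one such transition, at position 2p+k, so |v| = 2p+k and |vv| = 4p+2k ≠ 4p+k since k ≥ 1. So xy^2z ∉ L.
Contradiction. Therefore L is not regular.

a^{p+k} b^p a^p b^p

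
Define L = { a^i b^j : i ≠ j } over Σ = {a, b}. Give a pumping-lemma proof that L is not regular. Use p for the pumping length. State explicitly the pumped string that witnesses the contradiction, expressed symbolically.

a^{p+p!} b^{p+p!}

Toward a contradiction, assume L is regular with pumping length p.
Choose w = a^p b^{p+p!}. Since p ≠ p+p!, w ∈ L; and |w| ≥ p.
The pumping lemma gives a decomposition w = xyz where |xy| ≤ p and |y| > 0.
Since the first p symbols of w are all a's and |xy| ≤ p, y lies entirely in the leading a-block: y = a^k for some k with 1 ≤ k ≤ p.
Since 1 ≤ k ≤ p, k divides p!; set t = 1 + p!/k. Then xy^t z has p + (p!/k)·k = p + p! copies of a. Now the a-count equals the b-count, so i ≠ j fails. So xy^t z = a^{p+p!} b^{p+p!} ∉ L.
Contradiction. Therefore L is not regular.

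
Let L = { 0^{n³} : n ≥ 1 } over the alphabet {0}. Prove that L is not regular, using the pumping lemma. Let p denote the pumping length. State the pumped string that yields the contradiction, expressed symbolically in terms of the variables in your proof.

0^{p³+k}

Toward a contradiction, assume L is regular with pumping length p.
Take w = 0^{p³} ∈ L with |w| = p³ ≥ p.
By the pumping lemma, w = xyz with |xy| ≤ p and y is nonempty.
Then y = 0^k for some k with 1 ≤ k ≤ p.
Pump with i = 2: xy^2z = 0^{p³+k}. Since 1 ≤ k ≤ p, p³ < p³+k ≤ p³+p < p³+3p²+3p+1 = (p+1)³, so p³+k is not a perfect cube. So xy^2z ∉ L.
This contradicts the pumping lemma, so L is not regular.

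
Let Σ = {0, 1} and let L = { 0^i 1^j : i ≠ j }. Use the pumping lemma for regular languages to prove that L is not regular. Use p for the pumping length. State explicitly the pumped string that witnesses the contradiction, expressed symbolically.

Assume L is regular. Let p be the pumping length given by the pumping lemma.
Choose w = 0^p 1^{p+p!}. Since p ≠ p+p!, w ∈ L; and |w| ≥ p.
By the pumping lemma, w = xyz with |xy| ≤ p and y is nonempty.
The first p characters of w are 0's, so xy (and hence y) consists only of 0's. Write y = 0^k, 1 ≤ k ≤ p.
Since 1 ≤ k ≤ p, k divides p!; set t = 1 + p!/k. Then xy^t z has p + (p!/k)·k = p + p! copies of 0. Now the 0-count equals the 1-count, so i ≠ j fails. So xy^t z = 0^{p+p!} 1^{p+p!} ∉ L.
Contradiction. Therefore L is not regular.

0^{p+p!} 1^{p+p!}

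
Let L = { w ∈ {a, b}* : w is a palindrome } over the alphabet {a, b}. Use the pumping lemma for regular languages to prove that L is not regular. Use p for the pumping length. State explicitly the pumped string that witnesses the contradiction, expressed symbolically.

Assume L is regular; let p be its pumping constant.
Take w = a^p b a^p, a palindrome of length 2p+1 ≥ p.
The pumping lemma gives a decomposition w = xyz where |xy| ≤ p and y is nonempty.
Since the first p symbols of w are all a's and |xy| ≤ p, y lies entirely in the leading a-block: y = a^k for some k with 1 ≤ k ≤ p.
Pump with i = 2: xy^2z = a^{p+k} b a^p. Its reverse is a^p b a^{p+k}, which differs from xy^2z since k ≥ 1. So xy^2z is not a palindrome and xy^2z ∉ L.
This contradicts the pumping lemma, so L is not regular.

a^{p+k} b a^p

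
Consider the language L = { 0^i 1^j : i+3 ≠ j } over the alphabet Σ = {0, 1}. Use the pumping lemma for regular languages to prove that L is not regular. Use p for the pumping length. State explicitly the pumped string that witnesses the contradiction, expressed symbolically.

Assume L is regular. Let p be the pumping length given by the pumping lemma.
Choose w = 0^p 1^{p+p!+3}. Since p ≠ (p+p!+3)-3 = p+p!, w ∈ L; and |w| ≥ p.
By the pumping lemma, w = xyz with |xy| ≤ p and y is nonempty.
Since the first p symbols of w are all 0's and |xy| ≤ p, y lies entirely in the leading 0-block: y = 0^k for some k with 1 ≤ k ≤ p.
Since 1 ≤ k ≤ p, k divides p!; set t = 1 + p!/k. Then xy^t z has p + (p!/k)·k = p + p! copies of 0. Now the 0-count is p+p! and (1-count)-3 = (p+p!+3)-3 = p+p!, so i+3 ≠ j fails. So xy^t z = 0^{p+p!} 1^{p+p!+3} ∉ L.
This contradicts the pumping lemma, so L is not regular.

0^{p+p!} 1^{p+p!+3}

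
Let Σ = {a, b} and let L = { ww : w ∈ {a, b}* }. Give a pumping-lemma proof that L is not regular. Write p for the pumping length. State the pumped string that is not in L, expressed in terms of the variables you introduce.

Suppose for contradiction that L is regular, and let p be the pumping length.
Take w = a^p b^p a^p b^p = uu where u = a^pb^p; then w ∈ L and |w| = 4p ≥ p.
The pumping lemma gives a decomposition w = xyz where |xy| ≤ p and y is nonempty.
The first p characters of w are a's, so xy (and hence y) consists only of a's. Write y = a^k, 1 ≤ k ≤ p.
Pump with i = 2: xy^2z = a^{p+k} b^p a^p b^p, of length 4p+k. Suppose this equals vv. The string starts with a and ends with b, so v does too; thus the boundary between the two copies of v is a b→a transition. There is exactly one such transition, at position 2p+k, so |v| = 2p+k and |vv| = 4p+2k ≠ 4p+k since k ≥ 1. So xy^2z ∉ L.
This contradicts the pumping lemma, so L is not regular.

a^{p+k} b^p a^p b^p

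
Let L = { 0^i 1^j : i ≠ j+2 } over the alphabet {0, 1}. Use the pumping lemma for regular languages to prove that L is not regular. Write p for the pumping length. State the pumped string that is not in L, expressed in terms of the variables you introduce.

0^{p+p!} 1^{p+p!-2}

Suppose for contradiction that L is regular, and let p be the pumping length.
Choose w = 0^p 1^{p+p!-2}. Since p ≠ (p+p!-2)+2 = p+p!, w ∈ L; and |w| ≥ p.
Write w = xyz as guaranteed by the lemma, with |xy| ≤ p and |y| > 0.
Since the first p symbols of w are all 0's and |xy| ≤ p, y lies entirely in the leading 0-block: y = 0^k for some k with 1 ≤ k ≤ p.
Since 1 ≤ k ≤ p, k divides p!; set t = 1 + p!/k. Then xy^t z has p + (p!/k)·k = p + p! copies of 0. Now the 0-count is p+p! and (1-count)+2 = (p+p!-2)+2 = p+p!, so i ≠ j+2 fails. So xy^t z = 0^{p+p!} 1^{p+p!-2} ∉ L.
This is a contradiction; hence L is not regular.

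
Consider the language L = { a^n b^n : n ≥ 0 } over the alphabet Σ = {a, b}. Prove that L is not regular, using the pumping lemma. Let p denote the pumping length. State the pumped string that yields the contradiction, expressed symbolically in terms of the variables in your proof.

a^{p+k} b^p

Suppose for contradiction that L is regular, and let p be the pumping length.
Choose w = a^p b^p, which is in L with |w| = 2p ≥ p.
By the pumping lemma, w = xyz with |xy| ≤ p and |y| > 0.
The first p characters of w are a's, so xy (and hence y) consists only of a's. Write y = a^k, 1 ≤ k ≤ p.
Pump with i = 2: xy^2z = a^{p+k} b^p. For this to lie in L we would need p = p+k, which forces k = 0. But k ≥ 1, so xy^2z ∉ L.
Contradiction. Therefore L is not regular.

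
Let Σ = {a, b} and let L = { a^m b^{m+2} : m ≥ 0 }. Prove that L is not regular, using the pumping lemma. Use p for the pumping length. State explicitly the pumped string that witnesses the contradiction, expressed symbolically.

Suppose for contradiction that L is regular, and let p be the pumping length.
Let w = a^p b^{p+2} ∈ L; note |w| = 2p+2 ≥ p.
The pumping lemma gives a decomposition w = xyz where |xy| ≤ p and |y| > 0.
Since the first p symbols of w are all a's and |xy| ≤ p, y lies entirely in the leading a-block: y = a^k for some k with 1 ≤ k ≤ p.
Pump with i = 2: xy^2z = a^{p+k} b^{p+2}. For this to lie in L we would need p+2 = (p+k)+2, which forces k = 0. But k ≥ 1, so xy^2z ∉ L.
This contradicts the pumping lemma, so L is not regular.

a^{p+k} b^{p+2}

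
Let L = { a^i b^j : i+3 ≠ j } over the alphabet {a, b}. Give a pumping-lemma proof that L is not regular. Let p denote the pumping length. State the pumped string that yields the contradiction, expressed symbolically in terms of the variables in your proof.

Suppose for contradiction that L is regular, and let p be the pumping length.
Choose w = a^p b^{p+p!+3}. Since p ≠ (p+p!+3)-3 = p+p!, w ∈ L; and |w| ≥ p.
By the pumping lemma, w = xyz with |xy| ≤ p and y is nonempty.
The first p characters of w are a's, so xy (and hence y) consists only of a's. Write y = a^k, 1 ≤ k ≤ p.
Since 1 ≤ k ≤ p, k divides p!; set t = 1 + p!/k. Then xy^t z has p + (p!/k)·k = p + p! copies of a. Now the a-count is p+p! and (b-count)-3 = (p+p!+3)-3 = p+p!, so i+3 ≠ j fails. So xy^t z = a^{p+p!} b^{p+p!+3} ∉ L.
Contradiction. Therefore L is not regular.

a^{p+p!} b^{p+p!+3}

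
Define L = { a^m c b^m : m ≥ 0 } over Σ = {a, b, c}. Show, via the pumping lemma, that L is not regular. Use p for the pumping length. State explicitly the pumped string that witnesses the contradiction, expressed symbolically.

a^{p+k} c b^p

Toward a contradiction, assume L is regular with pumping length p.
Take w = a^p c b^p ∈ L with |w| = 2p+1 ≥ p.
By the pumping lemma, w = xyz with |xy| ≤ p and |y| ≥ 1.
Because |xy| ≤ p and w begins with p copies of a, we have y = a^k with 1 ≤ k ≤ p.
Pump with i = 2: xy^2z = a^{p+k} c b^p, which would require p+k = p. But k ≥ 1, so xy^2z ∉ L.
This is a contradiction; hence L is not regular.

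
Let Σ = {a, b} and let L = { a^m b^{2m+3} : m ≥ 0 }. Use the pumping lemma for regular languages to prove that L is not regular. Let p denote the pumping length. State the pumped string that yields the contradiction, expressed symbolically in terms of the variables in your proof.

Suppose for contradiction that L is regular, and let p be the pumping length.
Let w = a^p b^{2p+3} ∈ L; note |w| = 3p+3 ≥ p.
The pumping lemma gives a decomposition w = xyz where |xy| ≤ p and |y| > 0.
The first p characters of w are a's, so xy (and hence y) consists only of a's. Write y = a^k, 1 ≤ k ≤ p.
Pump with i = 2: xy^2z = a^{p+k} b^{2p+3}. For this to lie in L we would need 2p+3 = 2(p+k)+3, which forces k = 0. But k ≥ 1, so xy^2z ∉ L.
This contradicts the pumping lemma, so L is not regular.

a^{p+k} b^{2p+3}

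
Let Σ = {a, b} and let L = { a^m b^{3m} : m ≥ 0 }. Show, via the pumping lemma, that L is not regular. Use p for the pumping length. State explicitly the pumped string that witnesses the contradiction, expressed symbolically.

a^{p+k} b^{3p}

Assume L is regular; let p be its pumping constant.
Choose w = a^p b^{3p}, which is in L with |w| = 4p ≥ p.
The pumping lemma gives a decomposition w = xyz where |xy| ≤ p and y is nonempty.
Because |xy| ≤ p and w begins with p copies of a, we have y = a^k with 1 ≤ k ≤ p.
Pump with i = 2: xy^2z = a^{p+k} b^{3p}. For this to lie in L we would need 3p = 3(p+k), which forces k = 0. But k ≥ 1, so xy^2z ∉ L.
This contradicts the pumping lemma, so L is not regular.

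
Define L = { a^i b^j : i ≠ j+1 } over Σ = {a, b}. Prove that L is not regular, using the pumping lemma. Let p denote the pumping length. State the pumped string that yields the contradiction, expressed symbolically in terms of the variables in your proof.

a^{p+p!} b^{p+p!-1}

Assume L is regular; let p be its pumping constant.
Choose w = a^p b^{p+p!-1}. Since p ≠ (p+p!-1)+1 = p+p!, w ∈ L; and |w| ≥ p.
Write w = xyz as guaranteed by the lemma, with |xy| ≤ p and |y| > 0.
Because |xy| ≤ p and w begins with p copies of a, we have y = a^k with 1 ≤ k ≤ p.
Since 1 ≤ k ≤ p, k divides p!; set t = 1 + p!/k. Then xy^t z has p + (p!/k)·k = p + p! copies of a. Now the a-count is p+p! and (b-count)+1 = (p+p!-1)+1 = p+p!, so i ≠ j+1 fails. So xy^t z = a^{p+p!} b^{p+p!-1} ∉ L.
This contradicts the pumping lemma, so L is not regular.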